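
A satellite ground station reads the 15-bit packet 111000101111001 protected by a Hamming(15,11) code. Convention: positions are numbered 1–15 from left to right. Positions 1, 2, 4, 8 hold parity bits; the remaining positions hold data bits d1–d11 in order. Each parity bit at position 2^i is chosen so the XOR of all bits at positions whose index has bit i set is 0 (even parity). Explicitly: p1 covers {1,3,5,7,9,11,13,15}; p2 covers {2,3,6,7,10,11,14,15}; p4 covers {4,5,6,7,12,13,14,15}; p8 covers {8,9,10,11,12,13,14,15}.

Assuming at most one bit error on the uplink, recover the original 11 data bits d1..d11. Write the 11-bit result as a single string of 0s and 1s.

s1 (pos 1,3,5,7,9,11,13,15): 1⊕1⊕0⊕1⊕1⊕1⊕0⊕1 = 0
s2 (pos 2,3,6,7,10,11,14,15): 1⊕1⊕0⊕1⊕1⊕1⊕0⊕1 = 0
s4 (pos 4,5,6,7,12,13,14,15): 0⊕0⊕0⊕1⊕1⊕0⊕0⊕1 = 1
s8 (pos 8,9,10,11,12,13,14,15): 0⊕1⊕1⊕1⊕1⊕0⊕0⊕1 = 1
Syndrome s8…s1 = 1100 → error at position 12.
Flip position 12: 111000101111001 → 111000101110001
Read data bits from positions 3,5,6,7,9,10,11,12,13,14,15: 10011110001

10011110001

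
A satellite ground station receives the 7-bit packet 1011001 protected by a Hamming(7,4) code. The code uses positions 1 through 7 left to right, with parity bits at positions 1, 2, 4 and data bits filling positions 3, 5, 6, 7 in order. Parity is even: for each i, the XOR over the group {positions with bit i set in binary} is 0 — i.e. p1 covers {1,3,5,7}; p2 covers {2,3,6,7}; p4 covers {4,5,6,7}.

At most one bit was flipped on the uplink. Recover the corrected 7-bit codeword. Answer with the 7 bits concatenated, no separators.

s1 (pos 1,3,5,7): 1⊕1⊕0⊕1 = 1
s2 (pos 2,3,6,7): 0⊕1⊕0⊕1 = 0
s4 (pos 4,5,6,7): 1⊕0⊕0⊕1 = 0
Syndrome s4…s1 = 001 → error at position 1.
Flip position 1: 1011001 → 0011001

0011001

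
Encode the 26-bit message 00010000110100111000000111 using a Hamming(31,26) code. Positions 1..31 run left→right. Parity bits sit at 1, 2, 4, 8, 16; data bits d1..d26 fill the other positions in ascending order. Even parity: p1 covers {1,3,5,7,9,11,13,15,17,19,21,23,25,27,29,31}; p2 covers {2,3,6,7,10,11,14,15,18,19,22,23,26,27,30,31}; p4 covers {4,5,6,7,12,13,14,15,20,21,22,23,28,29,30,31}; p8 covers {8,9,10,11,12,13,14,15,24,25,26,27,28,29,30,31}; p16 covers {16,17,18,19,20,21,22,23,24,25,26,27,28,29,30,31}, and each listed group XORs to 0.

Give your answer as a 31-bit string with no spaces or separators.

0101001100001101100111000000111

Place data at non-parity positions: p1 p2 0 p4 0 0 1 p8 0 0 0 0 1 1 0 p16 1 0 0 1 1 1 0 0 0 0 0 0 1 1 1
p1 (pos 1,3,5,7,9,11,13,15,17,19,21,23,25,27,29,31): XOR of data positions = 0⊕0⊕1⊕0⊕0⊕1⊕0⊕1⊕0⊕1⊕0⊕0⊕0⊕1⊕1 = 0
p2 (pos 2,3,6,7,10,11,14,15,18,19,22,23,26,27,30,31): XOR of data positions = 0⊕0⊕1⊕0⊕0⊕1⊕0⊕0⊕0⊕1⊕0⊕0⊕0⊕1⊕1 = 1
p4 (pos 4,5,6,7,12,13,14,15,20,21,22,23,28,29,30,31): XOR of data positions = 0⊕0⊕1⊕0⊕1⊕1⊕0⊕1⊕1⊕1⊕0⊕0⊕1⊕1⊕1 = 1
p8 (pos 8,9,10,11,12,13,14,15,24,25,26,27,28,29,30,31): XOR of data positions = 0⊕0⊕0⊕0⊕1⊕1⊕0⊕0⊕0⊕0⊕0⊕0⊕1⊕1⊕1 = 1
p16 (pos 16,17,18,19,20,21,22,23,24,25,26,27,28,29,30,31): XOR of data positions = 1⊕0⊕0⊕1⊕1⊕1⊕0⊕0⊕0⊕0⊕0⊕0⊕1⊕1⊕1 = 1
Codeword: 0101001100001101100111000000111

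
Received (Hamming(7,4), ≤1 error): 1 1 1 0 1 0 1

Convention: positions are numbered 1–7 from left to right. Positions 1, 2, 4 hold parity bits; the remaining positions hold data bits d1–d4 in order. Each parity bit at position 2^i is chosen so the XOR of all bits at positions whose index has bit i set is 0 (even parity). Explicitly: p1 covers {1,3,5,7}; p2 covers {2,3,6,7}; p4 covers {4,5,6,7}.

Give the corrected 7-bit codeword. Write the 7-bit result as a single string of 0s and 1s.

s1 (pos 1,3,5,7): 1⊕1⊕1⊕1 = 0
s2 (pos 2,3,6,7): 1⊕1⊕0⊕1 = 1
s4 (pos 4,5,6,7): 0⊕1⊕0⊕1 = 0
Syndrome s4…s1 = 010 → error at position 2.
Flip position 2: 1110101 → 1010101

1010101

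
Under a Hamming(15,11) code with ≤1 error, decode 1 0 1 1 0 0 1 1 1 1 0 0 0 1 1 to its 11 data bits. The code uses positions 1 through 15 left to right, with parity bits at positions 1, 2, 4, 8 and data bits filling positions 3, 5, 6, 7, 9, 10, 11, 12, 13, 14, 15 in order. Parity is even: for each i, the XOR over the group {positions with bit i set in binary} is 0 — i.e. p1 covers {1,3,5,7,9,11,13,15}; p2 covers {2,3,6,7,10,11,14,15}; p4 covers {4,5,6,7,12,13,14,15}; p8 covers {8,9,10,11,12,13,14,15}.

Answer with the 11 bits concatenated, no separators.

10011110011

s1 (pos 1,3,5,7,9,11,13,15): 1⊕1⊕0⊕1⊕1⊕0⊕0⊕1 = 1
s2 (pos 2,3,6,7,10,11,14,15): 0⊕1⊕0⊕1⊕1⊕0⊕1⊕1 = 1
s4 (pos 4,5,6,7,12,13,14,15): 1⊕0⊕0⊕1⊕0⊕0⊕1⊕1 = 0
s8 (pos 8,9,10,11,12,13,14,15): 1⊕1⊕1⊕0⊕0⊕0⊕1⊕1 = 1
Syndrome s8…s1 = 1011 → error at position 11.
Flip position 11: 101100111100011 → 101100111110011
Read data bits from positions 3,5,6,7,9,10,11,12,13,14,15: 10011110011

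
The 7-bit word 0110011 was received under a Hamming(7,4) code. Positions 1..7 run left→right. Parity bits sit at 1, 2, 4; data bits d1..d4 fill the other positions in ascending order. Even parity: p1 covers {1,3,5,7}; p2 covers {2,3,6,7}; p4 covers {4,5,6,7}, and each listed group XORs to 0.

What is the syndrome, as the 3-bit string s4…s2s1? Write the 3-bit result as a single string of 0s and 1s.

000

s1 (pos 1,3,5,7): 0⊕1⊕0⊕1 = 0
s2 (pos 2,3,6,7): 1⊕1⊕1⊕1 = 0
s4 (pos 4,5,6,7): 0⊕0⊕1⊕1 = 0
Syndrome s4…s1 = 000 → no error.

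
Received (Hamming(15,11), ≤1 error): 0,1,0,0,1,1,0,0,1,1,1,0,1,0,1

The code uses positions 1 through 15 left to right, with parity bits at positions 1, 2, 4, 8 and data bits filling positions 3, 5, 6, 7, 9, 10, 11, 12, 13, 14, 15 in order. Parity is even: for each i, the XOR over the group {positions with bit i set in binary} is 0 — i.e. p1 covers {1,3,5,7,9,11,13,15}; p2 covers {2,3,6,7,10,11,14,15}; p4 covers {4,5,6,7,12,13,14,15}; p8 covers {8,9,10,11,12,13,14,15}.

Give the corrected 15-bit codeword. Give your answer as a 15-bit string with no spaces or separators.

s1 (pos 1,3,5,7,9,11,13,15): 0⊕0⊕1⊕0⊕1⊕1⊕1⊕1 = 1
s2 (pos 2,3,6,7,10,11,14,15): 1⊕0⊕1⊕0⊕1⊕1⊕0⊕1 = 1
s4 (pos 4,5,6,7,12,13,14,15): 0⊕1⊕1⊕0⊕0⊕1⊕0⊕1 = 0
s8 (pos 8,9,10,11,12,13,14,15): 0⊕1⊕1⊕1⊕0⊕1⊕0⊕1 = 1
Syndrome s8…s1 = 1011 → error at position 11.
Flip position 11: 010011001110101 → 010011001100101

010011001100101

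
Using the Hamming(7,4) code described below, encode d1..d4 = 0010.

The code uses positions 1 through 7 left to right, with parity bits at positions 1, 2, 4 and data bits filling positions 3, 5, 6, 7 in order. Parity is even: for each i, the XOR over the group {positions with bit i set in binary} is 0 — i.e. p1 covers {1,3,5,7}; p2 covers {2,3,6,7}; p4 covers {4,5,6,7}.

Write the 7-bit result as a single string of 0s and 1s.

Place data at non-parity positions: p1 p2 0 p4 0 1 0
p1 (pos 1,3,5,7): XOR of data positions = 0⊕0⊕0 = 0
p2 (pos 2,3,6,7): XOR of data positions = 0⊕1⊕0 = 1
p4 (pos 4,5,6,7): XOR of data positions = 0⊕1⊕0 = 1
Codeword: 0101010

0101010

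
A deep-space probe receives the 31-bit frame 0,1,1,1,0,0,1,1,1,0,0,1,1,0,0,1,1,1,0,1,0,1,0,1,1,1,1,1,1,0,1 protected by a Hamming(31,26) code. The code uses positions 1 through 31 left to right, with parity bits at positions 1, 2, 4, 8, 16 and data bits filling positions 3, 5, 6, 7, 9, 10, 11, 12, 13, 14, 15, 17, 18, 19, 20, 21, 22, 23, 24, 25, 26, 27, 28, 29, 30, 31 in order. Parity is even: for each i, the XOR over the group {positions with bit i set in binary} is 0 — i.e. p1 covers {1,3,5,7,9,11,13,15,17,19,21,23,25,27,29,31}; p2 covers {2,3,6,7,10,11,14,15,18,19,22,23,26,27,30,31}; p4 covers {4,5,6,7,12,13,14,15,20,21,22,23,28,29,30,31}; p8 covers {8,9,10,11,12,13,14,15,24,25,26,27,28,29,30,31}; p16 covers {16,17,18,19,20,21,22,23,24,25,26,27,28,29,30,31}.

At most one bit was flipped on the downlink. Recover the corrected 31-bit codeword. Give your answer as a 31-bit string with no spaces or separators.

0111001110010001110101011111101

s1 (pos 1,3,5,7,9,11,13,15,17,19,21,23,25,27,29,31): 0⊕1⊕0⊕1⊕1⊕0⊕1⊕0⊕1⊕0⊕0⊕0⊕1⊕1⊕1⊕1 = 1
s2 (pos 2,3,6,7,10,11,14,15,18,19,22,23,26,27,30,31): 1⊕1⊕0⊕1⊕0⊕0⊕0⊕0⊕1⊕0⊕1⊕0⊕1⊕1⊕0⊕1 = 0
s4 (pos 4,5,6,7,12,13,14,15,20,21,22,23,28,29,30,31): 1⊕0⊕0⊕1⊕1⊕1⊕0⊕0⊕1⊕0⊕1⊕0⊕1⊕1⊕0⊕1 = 1
s8 (pos 8,9,10,11,12,13,14,15,24,25,26,27,28,29,30,31): 1⊕1⊕0⊕0⊕1⊕1⊕0⊕0⊕1⊕1⊕1⊕1⊕1⊕1⊕0⊕1 = 1
s16 (pos 16,17,18,19,20,21,22,23,24,25,26,27,28,29,30,31): 1⊕1⊕1⊕0⊕1⊕0⊕1⊕0⊕1⊕1⊕1⊕1⊕1⊕1⊕0⊕1 = 0
Syndrome s16…s1 = 01101 → error at position 13.
Flip position 13: 0111001110011001110101011111101 → 0111001110010001110101011111101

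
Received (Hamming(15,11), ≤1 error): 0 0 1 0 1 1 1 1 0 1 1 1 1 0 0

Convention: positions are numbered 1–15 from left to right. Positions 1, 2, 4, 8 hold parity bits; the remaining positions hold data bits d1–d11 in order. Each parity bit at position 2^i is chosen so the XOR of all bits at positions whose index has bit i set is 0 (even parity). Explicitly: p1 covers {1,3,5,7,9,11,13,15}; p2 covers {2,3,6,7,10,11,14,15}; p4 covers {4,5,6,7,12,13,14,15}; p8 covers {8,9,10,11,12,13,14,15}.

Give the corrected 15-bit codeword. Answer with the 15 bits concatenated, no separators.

001011110111101

s1 (pos 1,3,5,7,9,11,13,15): 0⊕1⊕1⊕1⊕0⊕1⊕1⊕0 = 1
s2 (pos 2,3,6,7,10,11,14,15): 0⊕1⊕1⊕1⊕1⊕1⊕0⊕0 = 1
s4 (pos 4,5,6,7,12,13,14,15): 0⊕1⊕1⊕1⊕1⊕1⊕0⊕0 = 1
s8 (pos 8,9,10,11,12,13,14,15): 1⊕0⊕1⊕1⊕1⊕1⊕0⊕0 = 1
Syndrome s8…s1 = 1111 → error at position 15.
Flip position 15: 001011110111100 → 001011110111101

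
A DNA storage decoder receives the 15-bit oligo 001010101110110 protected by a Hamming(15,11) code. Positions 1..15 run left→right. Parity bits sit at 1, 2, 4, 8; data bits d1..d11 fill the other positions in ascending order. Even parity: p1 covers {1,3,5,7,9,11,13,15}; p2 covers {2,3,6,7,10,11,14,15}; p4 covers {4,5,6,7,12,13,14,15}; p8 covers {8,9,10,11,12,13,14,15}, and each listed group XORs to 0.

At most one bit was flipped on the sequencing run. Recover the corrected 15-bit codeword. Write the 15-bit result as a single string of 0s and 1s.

001010101010110

s1 (pos 1,3,5,7,9,11,13,15): 0⊕1⊕1⊕1⊕1⊕1⊕1⊕0 = 0
s2 (pos 2,3,6,7,10,11,14,15): 0⊕1⊕0⊕1⊕1⊕1⊕1⊕0 = 1
s4 (pos 4,5,6,7,12,13,14,15): 0⊕1⊕0⊕1⊕0⊕1⊕1⊕0 = 0
s8 (pos 8,9,10,11,12,13,14,15): 0⊕1⊕1⊕1⊕0⊕1⊕1⊕0 = 1
Syndrome s8…s1 = 1010 → error at position 10.
Flip position 10: 001010101110110 → 001010101010110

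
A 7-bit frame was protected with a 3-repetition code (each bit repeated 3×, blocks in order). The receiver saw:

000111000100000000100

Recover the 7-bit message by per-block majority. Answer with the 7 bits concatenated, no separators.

0100000

Block 1 (000): 0 ones → 0
Block 2 (111): 3 ones → 1
Block 3 (000): 0 ones → 0
Block 4 (100): 1 one → 0
Block 5 (000): 0 ones → 0
Block 6 (000): 0 ones → 0
Block 7 (100): 1 one → 0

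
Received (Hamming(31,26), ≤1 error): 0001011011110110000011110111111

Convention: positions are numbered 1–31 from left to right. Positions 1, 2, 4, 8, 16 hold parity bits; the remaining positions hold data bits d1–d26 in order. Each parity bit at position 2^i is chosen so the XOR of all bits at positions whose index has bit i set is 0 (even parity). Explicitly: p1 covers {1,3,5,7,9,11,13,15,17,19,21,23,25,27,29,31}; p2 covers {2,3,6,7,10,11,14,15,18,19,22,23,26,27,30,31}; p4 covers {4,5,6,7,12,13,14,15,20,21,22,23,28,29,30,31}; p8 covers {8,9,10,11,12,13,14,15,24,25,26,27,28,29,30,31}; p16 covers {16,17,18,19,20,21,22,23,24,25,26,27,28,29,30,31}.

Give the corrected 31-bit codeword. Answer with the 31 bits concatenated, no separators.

0001011011111110000011110111111

s1 (pos 1,3,5,7,9,11,13,15,17,19,21,23,25,27,29,31): 0⊕0⊕0⊕1⊕1⊕1⊕0⊕1⊕0⊕0⊕1⊕1⊕0⊕1⊕1⊕1 = 1
s2 (pos 2,3,6,7,10,11,14,15,18,19,22,23,26,27,30,31): 0⊕0⊕1⊕1⊕1⊕1⊕1⊕1⊕0⊕0⊕1⊕1⊕1⊕1⊕1⊕1 = 0
s4 (pos 4,5,6,7,12,13,14,15,20,21,22,23,28,29,30,31): 1⊕0⊕1⊕1⊕1⊕0⊕1⊕1⊕0⊕1⊕1⊕1⊕1⊕1⊕1⊕1 = 1
s8 (pos 8,9,10,11,12,13,14,15,24,25,26,27,28,29,30,31): 0⊕1⊕1⊕1⊕1⊕0⊕1⊕1⊕1⊕0⊕1⊕1⊕1⊕1⊕1⊕1 = 1
s16 (pos 16,17,18,19,20,21,22,23,24,25,26,27,28,29,30,31): 0⊕0⊕0⊕0⊕0⊕1⊕1⊕1⊕1⊕0⊕1⊕1⊕1⊕1⊕1⊕1 = 0
Syndrome s16…s1 = 01101 → error at position 13.
Flip position 13: 0001011011110110000011110111111 → 0001011011111110000011110111111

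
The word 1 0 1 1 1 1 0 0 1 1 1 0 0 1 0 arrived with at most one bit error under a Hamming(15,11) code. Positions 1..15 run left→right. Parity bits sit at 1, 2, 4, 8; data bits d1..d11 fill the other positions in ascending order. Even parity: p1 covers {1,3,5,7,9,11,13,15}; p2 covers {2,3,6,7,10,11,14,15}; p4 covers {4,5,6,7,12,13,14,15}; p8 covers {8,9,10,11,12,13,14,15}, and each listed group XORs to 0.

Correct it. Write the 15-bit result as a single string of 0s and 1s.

s1 (pos 1,3,5,7,9,11,13,15): 1⊕1⊕1⊕0⊕1⊕1⊕0⊕0 = 1
s2 (pos 2,3,6,7,10,11,14,15): 0⊕1⊕1⊕0⊕1⊕1⊕1⊕0 = 1
s4 (pos 4,5,6,7,12,13,14,15): 1⊕1⊕1⊕0⊕0⊕0⊕1⊕0 = 0
s8 (pos 8,9,10,11,12,13,14,15): 0⊕1⊕1⊕1⊕0⊕0⊕1⊕0 = 0
Syndrome s8…s1 = 0011 → error at position 3.
Flip position 3: 101111001110010 → 100111001110010

100111001110010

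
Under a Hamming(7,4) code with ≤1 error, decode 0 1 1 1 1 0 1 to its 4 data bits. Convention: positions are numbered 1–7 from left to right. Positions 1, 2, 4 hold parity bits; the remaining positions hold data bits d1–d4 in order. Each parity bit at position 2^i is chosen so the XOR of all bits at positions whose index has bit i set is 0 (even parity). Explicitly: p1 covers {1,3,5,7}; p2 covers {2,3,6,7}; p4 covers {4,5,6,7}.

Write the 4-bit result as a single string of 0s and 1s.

1100

s1 (pos 1,3,5,7): 0⊕1⊕1⊕1 = 1
s2 (pos 2,3,6,7): 1⊕1⊕0⊕1 = 1
s4 (pos 4,5,6,7): 1⊕1⊕0⊕1 = 1
Syndrome s4…s1 = 111 → error at position 7.
Flip position 7: 0111101 → 0111100
Read data bits from positions 3,5,6,7: 1100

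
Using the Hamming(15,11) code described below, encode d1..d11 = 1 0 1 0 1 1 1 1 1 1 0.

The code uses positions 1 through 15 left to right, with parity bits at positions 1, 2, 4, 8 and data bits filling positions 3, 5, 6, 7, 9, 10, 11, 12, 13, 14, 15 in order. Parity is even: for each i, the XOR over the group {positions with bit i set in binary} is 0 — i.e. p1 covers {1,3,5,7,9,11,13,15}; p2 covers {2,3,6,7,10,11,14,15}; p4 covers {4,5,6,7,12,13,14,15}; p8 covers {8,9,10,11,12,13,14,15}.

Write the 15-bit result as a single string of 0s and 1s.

011001001111110

Place data at non-parity positions: p1 p2 1 p4 0 1 0 p8 1 1 1 1 1 1 0
p1 (pos 1,3,5,7,9,11,13,15): XOR of data positions = 1⊕0⊕0⊕1⊕1⊕1⊕0 = 0
p2 (pos 2,3,6,7,10,11,14,15): XOR of data positions = 1⊕1⊕0⊕1⊕1⊕1⊕0 = 1
p4 (pos 4,5,6,7,12,13,14,15): XOR of data positions = 0⊕1⊕0⊕1⊕1⊕1⊕0 = 0
p8 (pos 8,9,10,11,12,13,14,15): XOR of data positions = 1⊕1⊕1⊕1⊕1⊕1⊕0 = 0
Codeword: 011001001111110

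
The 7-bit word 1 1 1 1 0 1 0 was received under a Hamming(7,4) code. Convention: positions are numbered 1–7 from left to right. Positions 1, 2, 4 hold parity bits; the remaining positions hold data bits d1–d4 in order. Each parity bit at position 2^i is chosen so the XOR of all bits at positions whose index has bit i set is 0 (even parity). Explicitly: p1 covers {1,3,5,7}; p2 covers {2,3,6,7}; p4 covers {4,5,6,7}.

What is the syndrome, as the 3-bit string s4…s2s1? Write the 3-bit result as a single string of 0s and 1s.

s1 (pos 1,3,5,7): 1⊕1⊕0⊕0 = 0
s2 (pos 2,3,6,7): 1⊕1⊕1⊕0 = 1
s4 (pos 4,5,6,7): 1⊕0⊕1⊕0 = 0
Syndrome s4…s1 = 010 → error at position 2.

010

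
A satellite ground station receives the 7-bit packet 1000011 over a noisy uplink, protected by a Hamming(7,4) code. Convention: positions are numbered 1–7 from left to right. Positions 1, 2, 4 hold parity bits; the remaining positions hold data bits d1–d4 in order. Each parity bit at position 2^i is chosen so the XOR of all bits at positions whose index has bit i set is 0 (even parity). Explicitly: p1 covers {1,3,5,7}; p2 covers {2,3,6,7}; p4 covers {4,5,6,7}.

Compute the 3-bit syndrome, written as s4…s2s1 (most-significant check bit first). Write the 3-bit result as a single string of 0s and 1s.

s1 (pos 1,3,5,7): 1⊕0⊕0⊕1 = 0
s2 (pos 2,3,6,7): 0⊕0⊕1⊕1 = 0
s4 (pos 4,5,6,7): 0⊕0⊕1⊕1 = 0
Syndrome s4…s1 = 000 → no error.

000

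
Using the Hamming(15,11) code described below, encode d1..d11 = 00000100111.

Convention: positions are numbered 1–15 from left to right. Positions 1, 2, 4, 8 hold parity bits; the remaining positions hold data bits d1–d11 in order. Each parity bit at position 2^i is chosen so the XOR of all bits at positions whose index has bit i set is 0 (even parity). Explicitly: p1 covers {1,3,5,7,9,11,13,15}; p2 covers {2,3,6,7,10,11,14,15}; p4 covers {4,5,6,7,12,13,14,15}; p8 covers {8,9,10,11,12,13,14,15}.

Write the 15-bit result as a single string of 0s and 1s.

Place data at non-parity positions: p1 p2 0 p4 0 0 0 p8 0 1 0 0 1 1 1
p1 (pos 1,3,5,7,9,11,13,15): XOR of data positions = 0⊕0⊕0⊕0⊕0⊕1⊕1 = 0
p2 (pos 2,3,6,7,10,11,14,15): XOR of data positions = 0⊕0⊕0⊕1⊕0⊕1⊕1 = 1
p4 (pos 4,5,6,7,12,13,14,15): XOR of data positions = 0⊕0⊕0⊕0⊕1⊕1⊕1 = 1
p8 (pos 8,9,10,11,12,13,14,15): XOR of data positions = 0⊕1⊕0⊕0⊕1⊕1⊕1 = 0
Codeword: 010100000100111

010100000100111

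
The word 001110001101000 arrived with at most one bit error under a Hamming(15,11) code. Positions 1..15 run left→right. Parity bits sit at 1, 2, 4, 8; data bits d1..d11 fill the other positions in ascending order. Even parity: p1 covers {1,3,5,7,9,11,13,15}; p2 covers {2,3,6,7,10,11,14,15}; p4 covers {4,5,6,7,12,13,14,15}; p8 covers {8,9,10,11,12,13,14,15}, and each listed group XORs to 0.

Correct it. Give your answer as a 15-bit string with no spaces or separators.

s1 (pos 1,3,5,7,9,11,13,15): 0⊕1⊕1⊕0⊕1⊕0⊕0⊕0 = 1
s2 (pos 2,3,6,7,10,11,14,15): 0⊕1⊕0⊕0⊕1⊕0⊕0⊕0 = 0
s4 (pos 4,5,6,7,12,13,14,15): 1⊕1⊕0⊕0⊕1⊕0⊕0⊕0 = 1
s8 (pos 8,9,10,11,12,13,14,15): 0⊕1⊕1⊕0⊕1⊕0⊕0⊕0 = 1
Syndrome s8…s1 = 1101 → error at position 13.
Flip position 13: 001110001101000 → 001110001101100

001110001101100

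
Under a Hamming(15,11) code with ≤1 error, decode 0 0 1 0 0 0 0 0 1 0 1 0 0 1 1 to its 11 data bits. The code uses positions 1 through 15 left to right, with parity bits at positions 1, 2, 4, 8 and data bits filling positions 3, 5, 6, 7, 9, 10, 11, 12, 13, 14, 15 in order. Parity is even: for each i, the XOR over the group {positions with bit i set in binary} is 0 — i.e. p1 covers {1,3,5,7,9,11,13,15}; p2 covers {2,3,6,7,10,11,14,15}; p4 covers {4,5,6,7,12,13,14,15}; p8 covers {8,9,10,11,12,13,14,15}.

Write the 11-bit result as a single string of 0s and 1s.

10001010011

s1 (pos 1,3,5,7,9,11,13,15): 0⊕1⊕0⊕0⊕1⊕1⊕0⊕1 = 0
s2 (pos 2,3,6,7,10,11,14,15): 0⊕1⊕0⊕0⊕0⊕1⊕1⊕1 = 0
s4 (pos 4,5,6,7,12,13,14,15): 0⊕0⊕0⊕0⊕0⊕0⊕1⊕1 = 0
s8 (pos 8,9,10,11,12,13,14,15): 0⊕1⊕0⊕1⊕0⊕0⊕1⊕1 = 0
Syndrome s8…s1 = 0000 → no error.
Read data bits from positions 3,5,6,7,9,10,11,12,13,14,15: 10001010011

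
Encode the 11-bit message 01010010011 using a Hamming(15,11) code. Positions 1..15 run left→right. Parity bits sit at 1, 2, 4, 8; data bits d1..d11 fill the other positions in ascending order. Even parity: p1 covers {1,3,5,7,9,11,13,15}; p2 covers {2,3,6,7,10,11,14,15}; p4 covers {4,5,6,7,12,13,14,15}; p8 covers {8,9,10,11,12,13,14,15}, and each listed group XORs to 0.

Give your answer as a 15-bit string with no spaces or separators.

Place data at non-parity positions: p1 p2 0 p4 1 0 1 p8 0 0 1 0 0 1 1
p1 (pos 1,3,5,7,9,11,13,15): XOR of data positions = 0⊕1⊕1⊕0⊕1⊕0⊕1 = 0
p2 (pos 2,3,6,7,10,11,14,15): XOR of data positions = 0⊕0⊕1⊕0⊕1⊕1⊕1 = 0
p4 (pos 4,5,6,7,12,13,14,15): XOR of data positions = 1⊕0⊕1⊕0⊕0⊕1⊕1 = 0
p8 (pos 8,9,10,11,12,13,14,15): XOR of data positions = 0⊕0⊕1⊕0⊕0⊕1⊕1 = 1
Codeword: 000010110010011

000010110010011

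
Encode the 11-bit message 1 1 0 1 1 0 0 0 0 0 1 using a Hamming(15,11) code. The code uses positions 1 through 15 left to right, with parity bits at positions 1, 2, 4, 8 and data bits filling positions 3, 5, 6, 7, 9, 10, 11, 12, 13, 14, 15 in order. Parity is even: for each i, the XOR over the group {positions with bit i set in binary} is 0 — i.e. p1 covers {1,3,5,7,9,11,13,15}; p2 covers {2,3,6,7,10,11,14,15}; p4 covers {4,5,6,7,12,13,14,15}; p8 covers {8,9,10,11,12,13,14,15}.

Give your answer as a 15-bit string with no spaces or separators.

111110101000001

Place data at non-parity positions: p1 p2 1 p4 1 0 1 p8 1 0 0 0 0 0 1
p1 (pos 1,3,5,7,9,11,13,15): XOR of data positions = 1⊕1⊕1⊕1⊕0⊕0⊕1 = 1
p2 (pos 2,3,6,7,10,11,14,15): XOR of data positions = 1⊕0⊕1⊕0⊕0⊕0⊕1 = 1
p4 (pos 4,5,6,7,12,13,14,15): XOR of data positions = 1⊕0⊕1⊕0⊕0⊕0⊕1 = 1
p8 (pos 8,9,10,11,12,13,14,15): XOR of data positions = 1⊕0⊕0⊕0⊕0⊕0⊕1 = 0
Codeword: 111110101000001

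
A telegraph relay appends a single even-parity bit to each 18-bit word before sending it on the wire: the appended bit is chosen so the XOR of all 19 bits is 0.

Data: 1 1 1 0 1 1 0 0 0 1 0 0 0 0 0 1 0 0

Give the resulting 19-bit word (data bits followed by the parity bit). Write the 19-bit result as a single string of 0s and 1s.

1110110001000001001

XOR of the 18 data bits: 1⊕1⊕1⊕0⊕1⊕1⊕0⊕0⊕0⊕1⊕0⊕0⊕0⊕0⊕0⊕1⊕0⊕0 = 1
Parity bit = 1 (so all 19 bits XOR to 0).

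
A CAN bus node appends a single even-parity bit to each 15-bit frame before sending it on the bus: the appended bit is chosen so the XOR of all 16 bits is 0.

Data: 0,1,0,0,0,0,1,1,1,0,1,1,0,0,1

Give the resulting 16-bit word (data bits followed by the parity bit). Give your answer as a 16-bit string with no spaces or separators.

XOR of the 15 data bits: 0⊕1⊕0⊕0⊕0⊕0⊕1⊕1⊕1⊕0⊕1⊕1⊕0⊕0⊕1 = 1
Parity bit = 1 (so all 16 bits XOR to 0).

0100001110110011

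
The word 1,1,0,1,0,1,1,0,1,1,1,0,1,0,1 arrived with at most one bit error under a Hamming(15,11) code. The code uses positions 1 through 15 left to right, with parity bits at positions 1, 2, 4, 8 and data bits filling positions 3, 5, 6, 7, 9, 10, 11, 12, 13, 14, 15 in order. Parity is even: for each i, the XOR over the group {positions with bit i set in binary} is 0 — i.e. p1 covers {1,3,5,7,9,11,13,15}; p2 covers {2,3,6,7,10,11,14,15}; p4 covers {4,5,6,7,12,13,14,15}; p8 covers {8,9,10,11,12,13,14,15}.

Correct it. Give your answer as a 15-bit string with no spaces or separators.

s1 (pos 1,3,5,7,9,11,13,15): 1⊕0⊕0⊕1⊕1⊕1⊕1⊕1 = 0
s2 (pos 2,3,6,7,10,11,14,15): 1⊕0⊕1⊕1⊕1⊕1⊕0⊕1 = 0
s4 (pos 4,5,6,7,12,13,14,15): 1⊕0⊕1⊕1⊕0⊕1⊕0⊕1 = 1
s8 (pos 8,9,10,11,12,13,14,15): 0⊕1⊕1⊕1⊕0⊕1⊕0⊕1 = 1
Syndrome s8…s1 = 1100 → error at position 12.
Flip position 12: 110101101110101 → 110101101111101

110101101111101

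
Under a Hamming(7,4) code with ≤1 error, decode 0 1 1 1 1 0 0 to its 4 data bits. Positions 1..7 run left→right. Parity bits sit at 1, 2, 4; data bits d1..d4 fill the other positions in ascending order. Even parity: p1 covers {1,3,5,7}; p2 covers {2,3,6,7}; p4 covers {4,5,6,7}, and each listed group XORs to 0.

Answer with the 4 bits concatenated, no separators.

s1 (pos 1,3,5,7): 0⊕1⊕1⊕0 = 0
s2 (pos 2,3,6,7): 1⊕1⊕0⊕0 = 0
s4 (pos 4,5,6,7): 1⊕1⊕0⊕0 = 0
Syndrome s4…s1 = 000 → no error.
Read data bits from positions 3,5,6,7: 1100

1100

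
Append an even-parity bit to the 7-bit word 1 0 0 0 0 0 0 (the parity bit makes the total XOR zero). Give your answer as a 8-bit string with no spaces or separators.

XOR of the 7 data bits: 1⊕0⊕0⊕0⊕0⊕0⊕0 = 1
Parity bit = 1 (so all 8 bits XOR to 0).

10000001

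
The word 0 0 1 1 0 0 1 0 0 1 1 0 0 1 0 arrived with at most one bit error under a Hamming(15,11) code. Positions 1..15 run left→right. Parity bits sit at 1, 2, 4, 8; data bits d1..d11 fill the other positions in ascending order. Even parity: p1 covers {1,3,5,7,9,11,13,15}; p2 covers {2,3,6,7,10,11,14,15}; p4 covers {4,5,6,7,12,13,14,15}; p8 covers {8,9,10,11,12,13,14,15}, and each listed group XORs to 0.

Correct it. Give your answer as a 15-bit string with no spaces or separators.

001100100110011

s1 (pos 1,3,5,7,9,11,13,15): 0⊕1⊕0⊕1⊕0⊕1⊕0⊕0 = 1
s2 (pos 2,3,6,7,10,11,14,15): 0⊕1⊕0⊕1⊕1⊕1⊕1⊕0 = 1
s4 (pos 4,5,6,7,12,13,14,15): 1⊕0⊕0⊕1⊕0⊕0⊕1⊕0 = 1
s8 (pos 8,9,10,11,12,13,14,15): 0⊕0⊕1⊕1⊕0⊕0⊕1⊕0 = 1
Syndrome s8…s1 = 1111 → error at position 15.
Flip position 15: 001100100110010 → 001100100110011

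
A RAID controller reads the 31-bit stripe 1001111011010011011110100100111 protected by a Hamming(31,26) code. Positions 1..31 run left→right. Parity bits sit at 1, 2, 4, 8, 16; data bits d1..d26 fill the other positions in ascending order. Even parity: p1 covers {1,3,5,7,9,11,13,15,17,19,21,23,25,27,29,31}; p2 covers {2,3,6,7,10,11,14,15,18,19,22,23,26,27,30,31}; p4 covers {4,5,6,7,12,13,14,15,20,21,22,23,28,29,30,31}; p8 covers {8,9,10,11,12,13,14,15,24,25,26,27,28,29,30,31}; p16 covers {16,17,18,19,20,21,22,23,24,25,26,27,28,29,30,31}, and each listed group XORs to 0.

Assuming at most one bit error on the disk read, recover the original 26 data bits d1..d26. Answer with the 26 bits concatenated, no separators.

01111101001011110100100111

s1 (pos 1,3,5,7,9,11,13,15,17,19,21,23,25,27,29,31): 1⊕0⊕1⊕1⊕1⊕0⊕0⊕1⊕0⊕1⊕1⊕1⊕0⊕0⊕1⊕1 = 0
s2 (pos 2,3,6,7,10,11,14,15,18,19,22,23,26,27,30,31): 0⊕0⊕1⊕1⊕1⊕0⊕0⊕1⊕1⊕1⊕0⊕1⊕1⊕0⊕1⊕1 = 0
s4 (pos 4,5,6,7,12,13,14,15,20,21,22,23,28,29,30,31): 1⊕1⊕1⊕1⊕1⊕0⊕0⊕1⊕1⊕1⊕0⊕1⊕0⊕1⊕1⊕1 = 0
s8 (pos 8,9,10,11,12,13,14,15,24,25,26,27,28,29,30,31): 0⊕1⊕1⊕0⊕1⊕0⊕0⊕1⊕0⊕0⊕1⊕0⊕0⊕1⊕1⊕1 = 0
s16 (pos 16,17,18,19,20,21,22,23,24,25,26,27,28,29,30,31): 1⊕0⊕1⊕1⊕1⊕1⊕0⊕1⊕0⊕0⊕1⊕0⊕0⊕1⊕1⊕1 = 0
Syndrome s16…s1 = 00000 → no error.
Read data bits from positions 3,5,6,7,9,10,11,12,13,14,15,17,18,19,20,21,22,23,24,25,26,27,28,29,30,31: 01111101001011110100100111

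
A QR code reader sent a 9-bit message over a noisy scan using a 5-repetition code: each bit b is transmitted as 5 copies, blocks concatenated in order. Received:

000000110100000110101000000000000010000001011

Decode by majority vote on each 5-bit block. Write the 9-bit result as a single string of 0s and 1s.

010100001

Block 1 (00000): 0 ones → 0
Block 2 (01101): 3 ones → 1
Block 3 (00000): 0 ones → 0
Block 4 (11010): 3 ones → 1
Block 5 (10000): 1 one → 0
Block 6 (00000): 0 ones → 0
Block 7 (00001): 1 one → 0
Block 8 (00000): 0 ones → 0
Block 9 (01011): 3 ones → 1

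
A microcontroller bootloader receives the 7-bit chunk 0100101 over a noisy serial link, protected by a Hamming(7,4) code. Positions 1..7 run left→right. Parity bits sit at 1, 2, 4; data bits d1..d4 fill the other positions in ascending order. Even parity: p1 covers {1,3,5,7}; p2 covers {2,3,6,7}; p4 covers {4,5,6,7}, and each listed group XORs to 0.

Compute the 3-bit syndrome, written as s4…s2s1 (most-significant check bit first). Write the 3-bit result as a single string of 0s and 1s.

000

s1 (pos 1,3,5,7): 0⊕0⊕1⊕1 = 0
s2 (pos 2,3,6,7): 1⊕0⊕0⊕1 = 0
s4 (pos 4,5,6,7): 0⊕1⊕0⊕1 = 0
Syndrome s4…s1 = 000 → no error.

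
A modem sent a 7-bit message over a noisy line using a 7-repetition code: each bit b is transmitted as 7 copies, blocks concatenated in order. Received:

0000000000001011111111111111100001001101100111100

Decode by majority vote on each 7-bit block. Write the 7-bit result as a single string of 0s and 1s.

Block 1 (0000000): 0 ones → 0
Block 2 (0000010): 1 one → 0
Block 3 (1111111): 7 ones → 1
Block 4 (1111111): 7 ones → 1
Block 5 (1000010): 2 ones → 0
Block 6 (0110110): 4 ones → 1
Block 7 (0111100): 4 ones → 1

0011011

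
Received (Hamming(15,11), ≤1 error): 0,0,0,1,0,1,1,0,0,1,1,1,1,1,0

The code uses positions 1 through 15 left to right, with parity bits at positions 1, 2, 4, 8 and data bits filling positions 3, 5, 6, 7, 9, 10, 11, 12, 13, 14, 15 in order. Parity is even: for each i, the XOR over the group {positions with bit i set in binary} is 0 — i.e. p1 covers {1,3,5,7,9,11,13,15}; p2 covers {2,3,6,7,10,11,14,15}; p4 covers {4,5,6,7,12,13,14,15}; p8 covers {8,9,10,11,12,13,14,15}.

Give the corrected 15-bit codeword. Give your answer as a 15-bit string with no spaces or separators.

s1 (pos 1,3,5,7,9,11,13,15): 0⊕0⊕0⊕1⊕0⊕1⊕1⊕0 = 1
s2 (pos 2,3,6,7,10,11,14,15): 0⊕0⊕1⊕1⊕1⊕1⊕1⊕0 = 1
s4 (pos 4,5,6,7,12,13,14,15): 1⊕0⊕1⊕1⊕1⊕1⊕1⊕0 = 0
s8 (pos 8,9,10,11,12,13,14,15): 0⊕0⊕1⊕1⊕1⊕1⊕1⊕0 = 1
Syndrome s8…s1 = 1011 → error at position 11.
Flip position 11: 000101100111110 → 000101100101110

000101100101110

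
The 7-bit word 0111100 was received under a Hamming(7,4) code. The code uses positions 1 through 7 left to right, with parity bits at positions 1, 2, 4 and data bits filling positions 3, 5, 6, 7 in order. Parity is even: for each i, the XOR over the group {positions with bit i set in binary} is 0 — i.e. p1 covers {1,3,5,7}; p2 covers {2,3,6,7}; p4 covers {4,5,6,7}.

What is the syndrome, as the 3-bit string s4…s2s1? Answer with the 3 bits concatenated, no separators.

s1 (pos 1,3,5,7): 0⊕1⊕1⊕0 = 0
s2 (pos 2,3,6,7): 1⊕1⊕0⊕0 = 0
s4 (pos 4,5,6,7): 1⊕1⊕0⊕0 = 0
Syndrome s4…s1 = 000 → no error.

000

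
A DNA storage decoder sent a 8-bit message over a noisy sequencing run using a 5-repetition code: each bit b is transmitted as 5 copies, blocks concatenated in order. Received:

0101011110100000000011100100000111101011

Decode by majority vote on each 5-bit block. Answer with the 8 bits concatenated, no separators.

Block 1 (01010): 2 ones → 0
Block 2 (11110): 4 ones → 1
Block 3 (10000): 1 one → 0
Block 4 (00000): 0 ones → 0
Block 5 (11100): 3 ones → 1
Block 6 (10000): 1 one → 0
Block 7 (01111): 4 ones → 1
Block 8 (01011): 3 ones → 1

01001011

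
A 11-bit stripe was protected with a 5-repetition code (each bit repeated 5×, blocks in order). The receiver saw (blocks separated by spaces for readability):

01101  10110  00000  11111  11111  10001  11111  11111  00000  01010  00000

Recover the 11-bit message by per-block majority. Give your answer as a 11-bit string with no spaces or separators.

11011011000

Block 1 (01101): 3 ones → 1
Block 2 (10110): 3 ones → 1
Block 3 (00000): 0 ones → 0
Block 4 (11111): 5 ones → 1
Block 5 (11111): 5 ones → 1
Block 6 (10001): 2 ones → 0
Block 7 (11111): 5 ones → 1
Block 8 (11111): 5 ones → 1
Block 9 (00000): 0 ones → 0
Block 10 (01010): 2 ones → 0
Block 11 (00000): 0 ones → 0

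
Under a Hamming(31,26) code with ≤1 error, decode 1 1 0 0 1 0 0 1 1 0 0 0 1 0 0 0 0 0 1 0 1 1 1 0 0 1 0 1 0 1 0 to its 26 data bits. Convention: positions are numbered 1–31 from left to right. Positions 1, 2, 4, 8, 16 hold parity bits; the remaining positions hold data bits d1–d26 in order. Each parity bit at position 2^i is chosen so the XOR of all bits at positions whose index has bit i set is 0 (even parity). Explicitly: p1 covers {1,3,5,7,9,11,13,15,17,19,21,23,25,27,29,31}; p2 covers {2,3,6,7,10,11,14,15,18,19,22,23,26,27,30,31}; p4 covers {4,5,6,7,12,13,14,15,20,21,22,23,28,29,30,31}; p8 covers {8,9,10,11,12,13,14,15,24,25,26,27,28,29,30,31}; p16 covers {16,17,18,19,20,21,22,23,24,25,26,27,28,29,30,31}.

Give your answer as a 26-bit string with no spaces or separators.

s1 (pos 1,3,5,7,9,11,13,15,17,19,21,23,25,27,29,31): 1⊕0⊕1⊕0⊕1⊕0⊕1⊕0⊕0⊕1⊕1⊕1⊕0⊕0⊕0⊕0 = 1
s2 (pos 2,3,6,7,10,11,14,15,18,19,22,23,26,27,30,31): 1⊕0⊕0⊕0⊕0⊕0⊕0⊕0⊕0⊕1⊕1⊕1⊕1⊕0⊕1⊕0 = 0
s4 (pos 4,5,6,7,12,13,14,15,20,21,22,23,28,29,30,31): 0⊕1⊕0⊕0⊕0⊕1⊕0⊕0⊕0⊕1⊕1⊕1⊕1⊕0⊕1⊕0 = 1
s8 (pos 8,9,10,11,12,13,14,15,24,25,26,27,28,29,30,31): 1⊕1⊕0⊕0⊕0⊕1⊕0⊕0⊕0⊕0⊕1⊕0⊕1⊕0⊕1⊕0 = 0
s16 (pos 16,17,18,19,20,21,22,23,24,25,26,27,28,29,30,31): 0⊕0⊕0⊕1⊕0⊕1⊕1⊕1⊕0⊕0⊕1⊕0⊕1⊕0⊕1⊕0 = 1
Syndrome s16…s1 = 10101 → error at position 21.
Flip position 21: 1100100110001000001011100101010 → 1100100110001000001001100101010
Read data bits from positions 3,5,6,7,9,10,11,12,13,14,15,17,18,19,20,21,22,23,24,25,26,27,28,29,30,31: 01001000100001001100101010

01001000100001001100101010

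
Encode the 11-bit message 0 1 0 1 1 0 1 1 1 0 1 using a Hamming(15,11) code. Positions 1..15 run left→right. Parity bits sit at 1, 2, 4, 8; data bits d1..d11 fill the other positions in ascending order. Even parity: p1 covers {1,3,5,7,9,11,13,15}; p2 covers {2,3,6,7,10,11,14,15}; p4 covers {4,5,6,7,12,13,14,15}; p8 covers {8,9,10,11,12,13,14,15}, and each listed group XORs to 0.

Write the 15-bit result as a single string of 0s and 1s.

Place data at non-parity positions: p1 p2 0 p4 1 0 1 p8 1 0 1 1 1 0 1
p1 (pos 1,3,5,7,9,11,13,15): XOR of data positions = 0⊕1⊕1⊕1⊕1⊕1⊕1 = 0
p2 (pos 2,3,6,7,10,11,14,15): XOR of data positions = 0⊕0⊕1⊕0⊕1⊕0⊕1 = 1
p4 (pos 4,5,6,7,12,13,14,15): XOR of data positions = 1⊕0⊕1⊕1⊕1⊕0⊕1 = 1
p8 (pos 8,9,10,11,12,13,14,15): XOR of data positions = 1⊕0⊕1⊕1⊕1⊕0⊕1 = 1
Codeword: 010110111011101

010110111011101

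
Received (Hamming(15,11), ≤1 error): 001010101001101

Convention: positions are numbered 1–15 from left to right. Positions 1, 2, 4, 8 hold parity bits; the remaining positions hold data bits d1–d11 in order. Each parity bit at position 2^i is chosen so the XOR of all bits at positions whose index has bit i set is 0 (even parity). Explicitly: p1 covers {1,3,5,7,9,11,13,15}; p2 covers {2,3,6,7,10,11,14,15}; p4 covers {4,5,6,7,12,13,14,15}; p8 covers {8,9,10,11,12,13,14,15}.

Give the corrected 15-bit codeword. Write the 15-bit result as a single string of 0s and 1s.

001011101001101

s1 (pos 1,3,5,7,9,11,13,15): 0⊕1⊕1⊕1⊕1⊕0⊕1⊕1 = 0
s2 (pos 2,3,6,7,10,11,14,15): 0⊕1⊕0⊕1⊕0⊕0⊕0⊕1 = 1
s4 (pos 4,5,6,7,12,13,14,15): 0⊕1⊕0⊕1⊕1⊕1⊕0⊕1 = 1
s8 (pos 8,9,10,11,12,13,14,15): 0⊕1⊕0⊕0⊕1⊕1⊕0⊕1 = 0
Syndrome s8…s1 = 0110 → error at position 6.
Flip position 6: 001010101001101 → 001011101001101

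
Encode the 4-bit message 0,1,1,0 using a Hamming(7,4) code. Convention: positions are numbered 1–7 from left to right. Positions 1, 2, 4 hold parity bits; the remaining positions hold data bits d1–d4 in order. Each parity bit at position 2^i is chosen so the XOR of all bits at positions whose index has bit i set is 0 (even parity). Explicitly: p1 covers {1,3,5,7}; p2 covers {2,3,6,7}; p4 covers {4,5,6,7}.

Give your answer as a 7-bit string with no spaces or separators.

1100110

Place data at non-parity positions: p1 p2 0 p4 1 1 0
p1 (pos 1,3,5,7): XOR of data positions = 0⊕1⊕0 = 1
p2 (pos 2,3,6,7): XOR of data positions = 0⊕1⊕0 = 1
p4 (pos 4,5,6,7): XOR of data positions = 1⊕1⊕0 = 0
Codeword: 1100110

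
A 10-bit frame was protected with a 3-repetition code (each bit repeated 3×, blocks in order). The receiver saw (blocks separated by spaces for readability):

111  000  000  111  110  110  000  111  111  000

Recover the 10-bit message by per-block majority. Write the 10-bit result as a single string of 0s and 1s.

Block 1 (111): 3 ones → 1
Block 2 (000): 0 ones → 0
Block 3 (000): 0 ones → 0
Block 4 (111): 3 ones → 1
Block 5 (110): 2 ones → 1
Block 6 (110): 2 ones → 1
Block 7 (000): 0 ones → 0
Block 8 (111): 3 ones → 1
Block 9 (111): 3 ones → 1
Block 10 (000): 0 ones → 0

1001110110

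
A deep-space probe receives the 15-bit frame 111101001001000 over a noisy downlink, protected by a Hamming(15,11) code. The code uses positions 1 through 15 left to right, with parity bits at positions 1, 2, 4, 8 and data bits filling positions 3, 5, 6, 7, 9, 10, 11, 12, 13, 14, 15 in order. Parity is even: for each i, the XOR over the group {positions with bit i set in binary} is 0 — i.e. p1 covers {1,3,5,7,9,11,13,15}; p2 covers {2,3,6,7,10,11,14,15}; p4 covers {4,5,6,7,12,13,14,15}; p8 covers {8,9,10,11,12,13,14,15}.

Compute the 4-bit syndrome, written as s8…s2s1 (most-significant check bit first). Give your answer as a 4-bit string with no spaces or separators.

s1 (pos 1,3,5,7,9,11,13,15): 1⊕1⊕0⊕0⊕1⊕0⊕0⊕0 = 1
s2 (pos 2,3,6,7,10,11,14,15): 1⊕1⊕1⊕0⊕0⊕0⊕0⊕0 = 1
s4 (pos 4,5,6,7,12,13,14,15): 1⊕0⊕1⊕0⊕1⊕0⊕0⊕0 = 1
s8 (pos 8,9,10,11,12,13,14,15): 0⊕1⊕0⊕0⊕1⊕0⊕0⊕0 = 0
Syndrome s8…s1 = 0111 → error at position 7.

0111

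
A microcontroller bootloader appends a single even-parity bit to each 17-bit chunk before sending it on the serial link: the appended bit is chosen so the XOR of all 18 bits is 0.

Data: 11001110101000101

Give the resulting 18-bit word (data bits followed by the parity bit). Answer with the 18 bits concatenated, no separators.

110011101010001011

XOR of the 17 data bits: 1⊕1⊕0⊕0⊕1⊕1⊕1⊕0⊕1⊕0⊕1⊕0⊕0⊕0⊕1⊕0⊕1 = 1
Parity bit = 1 (so all 18 bits XOR to 0).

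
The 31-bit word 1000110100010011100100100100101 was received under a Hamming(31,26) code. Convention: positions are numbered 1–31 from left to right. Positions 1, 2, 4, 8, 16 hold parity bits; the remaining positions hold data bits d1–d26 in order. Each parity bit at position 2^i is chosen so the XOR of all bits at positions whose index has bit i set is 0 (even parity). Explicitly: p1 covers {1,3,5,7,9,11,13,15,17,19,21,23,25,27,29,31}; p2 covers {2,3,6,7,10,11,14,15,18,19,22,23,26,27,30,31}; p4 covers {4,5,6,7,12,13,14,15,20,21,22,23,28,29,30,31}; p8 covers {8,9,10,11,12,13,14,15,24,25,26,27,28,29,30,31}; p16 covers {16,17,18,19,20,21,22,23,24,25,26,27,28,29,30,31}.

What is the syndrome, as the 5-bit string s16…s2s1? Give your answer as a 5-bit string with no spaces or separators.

10011

s1 (pos 1,3,5,7,9,11,13,15,17,19,21,23,25,27,29,31): 1⊕0⊕1⊕0⊕0⊕0⊕0⊕1⊕1⊕0⊕0⊕1⊕0⊕0⊕1⊕1 = 1
s2 (pos 2,3,6,7,10,11,14,15,18,19,22,23,26,27,30,31): 0⊕0⊕1⊕0⊕0⊕0⊕0⊕1⊕0⊕0⊕0⊕1⊕1⊕0⊕0⊕1 = 1
s4 (pos 4,5,6,7,12,13,14,15,20,21,22,23,28,29,30,31): 0⊕1⊕1⊕0⊕1⊕0⊕0⊕1⊕1⊕0⊕0⊕1⊕0⊕1⊕0⊕1 = 0
s8 (pos 8,9,10,11,12,13,14,15,24,25,26,27,28,29,30,31): 1⊕0⊕0⊕0⊕1⊕0⊕0⊕1⊕0⊕0⊕1⊕0⊕0⊕1⊕0⊕1 = 0
s16 (pos 16,17,18,19,20,21,22,23,24,25,26,27,28,29,30,31): 1⊕1⊕0⊕0⊕1⊕0⊕0⊕1⊕0⊕0⊕1⊕0⊕0⊕1⊕0⊕1 = 1
Syndrome s16…s1 = 10011 → error at position 19.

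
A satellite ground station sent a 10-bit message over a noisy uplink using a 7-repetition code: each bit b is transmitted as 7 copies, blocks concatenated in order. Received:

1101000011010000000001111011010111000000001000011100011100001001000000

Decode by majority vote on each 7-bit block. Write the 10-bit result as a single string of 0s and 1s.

Block 1 (1101000): 3 ones → 0
Block 2 (0110100): 3 ones → 0
Block 3 (0000000): 0 ones → 0
Block 4 (1111011): 6 ones → 1
Block 5 (0101110): 4 ones → 1
Block 6 (0000000): 0 ones → 0
Block 7 (1000011): 3 ones → 0
Block 8 (1000111): 4 ones → 1
Block 9 (0000100): 1 one → 0
Block 10 (1000000): 1 one → 0

0001100100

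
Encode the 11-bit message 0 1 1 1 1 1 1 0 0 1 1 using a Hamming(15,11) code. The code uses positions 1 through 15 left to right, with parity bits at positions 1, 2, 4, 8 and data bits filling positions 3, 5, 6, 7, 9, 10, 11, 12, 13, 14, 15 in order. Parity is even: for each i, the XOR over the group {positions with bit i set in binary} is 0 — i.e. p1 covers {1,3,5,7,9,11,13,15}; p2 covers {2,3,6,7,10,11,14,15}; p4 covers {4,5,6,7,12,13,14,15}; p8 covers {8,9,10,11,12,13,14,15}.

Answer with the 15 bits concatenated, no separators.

Place data at non-parity positions: p1 p2 0 p4 1 1 1 p8 1 1 1 0 0 1 1
p1 (pos 1,3,5,7,9,11,13,15): XOR of data positions = 0⊕1⊕1⊕1⊕1⊕0⊕1 = 1
p2 (pos 2,3,6,7,10,11,14,15): XOR of data positions = 0⊕1⊕1⊕1⊕1⊕1⊕1 = 0
p4 (pos 4,5,6,7,12,13,14,15): XOR of data positions = 1⊕1⊕1⊕0⊕0⊕1⊕1 = 1
p8 (pos 8,9,10,11,12,13,14,15): XOR of data positions = 1⊕1⊕1⊕0⊕0⊕1⊕1 = 1
Codeword: 100111111110011

100111111110011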